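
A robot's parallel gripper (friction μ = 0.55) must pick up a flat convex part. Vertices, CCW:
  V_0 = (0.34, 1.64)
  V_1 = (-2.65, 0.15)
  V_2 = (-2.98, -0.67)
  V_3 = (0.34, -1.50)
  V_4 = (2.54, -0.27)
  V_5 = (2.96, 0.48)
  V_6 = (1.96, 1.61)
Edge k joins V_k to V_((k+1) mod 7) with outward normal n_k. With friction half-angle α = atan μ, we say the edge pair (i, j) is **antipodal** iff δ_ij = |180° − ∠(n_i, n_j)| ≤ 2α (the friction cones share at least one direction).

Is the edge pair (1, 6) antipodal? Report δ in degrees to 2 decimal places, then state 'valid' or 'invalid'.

α = atan 0.55 = 28.81°;  2α = 57.62°
edge 1: e_1 = (-0.33, -0.82);  n_1 = (-0.9277, +0.3733)
edge 6: e_6 = (-1.62, +0.03);  n_6 = (+0.0185, +0.9998)
∠(n_1, n_6) = 69.14°
δ = |180° − 69.14°| = 110.86°
110.86° > 2α = 57.62°  →  invalid

δ = 110.86°, invalid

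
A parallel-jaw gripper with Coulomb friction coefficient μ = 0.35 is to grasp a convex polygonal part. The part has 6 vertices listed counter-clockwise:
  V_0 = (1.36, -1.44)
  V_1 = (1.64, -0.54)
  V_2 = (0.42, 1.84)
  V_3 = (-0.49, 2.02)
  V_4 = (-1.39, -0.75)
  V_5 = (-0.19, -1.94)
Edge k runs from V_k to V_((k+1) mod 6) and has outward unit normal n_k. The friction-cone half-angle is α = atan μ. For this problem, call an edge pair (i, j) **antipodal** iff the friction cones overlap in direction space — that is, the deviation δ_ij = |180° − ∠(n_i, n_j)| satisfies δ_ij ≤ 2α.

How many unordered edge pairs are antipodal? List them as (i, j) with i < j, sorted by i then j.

count = 4; pairs: (0,3), (1,4), (2,4), (2,5)

α = atan 0.35 = 19.29°;  2α = 38.58°
n_0 = (+0.9549, -0.2971)
n_1 = (+0.8899, +0.4562)
n_2 = (+0.1940, +0.9810)
n_3 = (-0.9511, +0.3090)
n_4 = (-0.7041, -0.7101)
n_5 = (+0.3070, -0.9517)
  (0,1): δ = 135.58°  ·
  (0,2): δ = 83.91°  ·
  (0,3): δ = 0.72°  ✓
  (0,4): δ = 62.52°  ·
  (0,5): δ = 125.16°  ·
  (1,2): δ = 128.33°  ·
  (1,3): δ = 45.14°  ·
  (1,4): δ = 18.10°  ✓
  (1,5): δ = 80.74°  ·
  (2,3): δ = 96.81°  ·
  (2,4): δ = 33.57°  ✓
  (2,5): δ = 29.07°  ✓
  (3,4): δ = 116.76°  ·
  (3,5): δ = 54.12°  ·
  (4,5): δ = 117.36°  ·
antipodal pairs: 4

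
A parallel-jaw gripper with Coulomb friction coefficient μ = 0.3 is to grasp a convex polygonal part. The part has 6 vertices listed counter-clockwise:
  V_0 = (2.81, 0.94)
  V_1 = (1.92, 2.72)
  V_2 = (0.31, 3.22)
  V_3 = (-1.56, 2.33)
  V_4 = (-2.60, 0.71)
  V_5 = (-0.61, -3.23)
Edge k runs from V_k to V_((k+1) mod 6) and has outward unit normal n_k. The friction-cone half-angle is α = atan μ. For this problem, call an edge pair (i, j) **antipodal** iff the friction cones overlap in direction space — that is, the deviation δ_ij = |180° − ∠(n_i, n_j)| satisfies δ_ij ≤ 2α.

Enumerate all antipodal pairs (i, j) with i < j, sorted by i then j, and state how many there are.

count = 3; pairs: (0,4), (2,5), (3,5)

α = atan 0.3 = 16.70°;  2α = 33.40°
n_0 = (+0.8944, +0.4472)
n_1 = (+0.2966, +0.9550)
n_2 = (-0.4297, +0.9029)
n_3 = (-0.8415, +0.5402)
n_4 = (-0.8926, -0.4508)
n_5 = (+0.7732, -0.6341)
  (0,1): δ = 133.82°  ·
  (0,2): δ = 91.11°  ·
  (0,3): δ = 59.26°  ·
  (0,4): δ = 0.23°  ✓
  (0,5): δ = 114.08°  ·
  (1,2): δ = 137.30°  ·
  (1,3): δ = 105.45°  ·
  (1,4): δ = 45.95°  ·
  (1,5): δ = 67.90°  ·
  (2,3): δ = 148.15°  ·
  (2,4): δ = 88.65°  ·
  (2,5): δ = 25.19°  ✓
  (3,4): δ = 120.50°  ·
  (3,5): δ = 6.66°  ✓
  (4,5): δ = 66.15°  ·
antipodal pairs: 3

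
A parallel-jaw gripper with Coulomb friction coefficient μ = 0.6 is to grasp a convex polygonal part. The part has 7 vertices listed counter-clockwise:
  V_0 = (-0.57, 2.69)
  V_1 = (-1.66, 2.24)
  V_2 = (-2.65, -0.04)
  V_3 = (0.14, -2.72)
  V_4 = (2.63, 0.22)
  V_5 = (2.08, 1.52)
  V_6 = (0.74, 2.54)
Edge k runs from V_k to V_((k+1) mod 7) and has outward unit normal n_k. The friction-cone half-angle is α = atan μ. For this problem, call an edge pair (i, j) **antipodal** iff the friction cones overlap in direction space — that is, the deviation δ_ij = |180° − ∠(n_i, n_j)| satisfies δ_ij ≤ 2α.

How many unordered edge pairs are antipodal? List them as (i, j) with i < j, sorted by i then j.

count = 7; pairs: (0,3), (1,3), (1,4), (2,4), (2,5), (2,6), (3,6)

α = atan 0.6 = 30.96°;  2α = 61.93°
n_0 = (-0.3816, +0.9243)
n_1 = (-0.9173, +0.3983)
n_2 = (-0.6927, -0.7212)
n_3 = (+0.7631, -0.6463)
n_4 = (+0.9210, +0.3896)
n_5 = (+0.6057, +0.7957)
n_6 = (+0.1138, +0.9935)
  (0,1): δ = 135.90°  ·
  (0,2): δ = 66.28°  ·
  (0,3): δ = 27.30°  ✓
  (0,4): δ = 90.50°  ·
  (0,5): δ = 120.29°  ·
  (0,6): δ = 151.03°  ·
  (1,2): δ = 110.38°  ·
  (1,3): δ = 16.79°  ✓
  (1,4): δ = 46.40°  ✓
  (1,5): δ = 76.19°  ·
  (1,6): δ = 106.94°  ·
  (2,3): δ = 86.41°  ·
  (2,4): δ = 23.22°  ✓
  (2,5): δ = 6.57°  ✓
  (2,6): δ = 37.32°  ✓
  (3,4): δ = 116.81°  ·
  (3,5): δ = 87.02°  ·
  (3,6): δ = 56.27°  ✓
  (4,5): δ = 150.21°  ·
  (4,6): δ = 119.46°  ·
  (5,6): δ = 149.25°  ·
antipodal pairs: 7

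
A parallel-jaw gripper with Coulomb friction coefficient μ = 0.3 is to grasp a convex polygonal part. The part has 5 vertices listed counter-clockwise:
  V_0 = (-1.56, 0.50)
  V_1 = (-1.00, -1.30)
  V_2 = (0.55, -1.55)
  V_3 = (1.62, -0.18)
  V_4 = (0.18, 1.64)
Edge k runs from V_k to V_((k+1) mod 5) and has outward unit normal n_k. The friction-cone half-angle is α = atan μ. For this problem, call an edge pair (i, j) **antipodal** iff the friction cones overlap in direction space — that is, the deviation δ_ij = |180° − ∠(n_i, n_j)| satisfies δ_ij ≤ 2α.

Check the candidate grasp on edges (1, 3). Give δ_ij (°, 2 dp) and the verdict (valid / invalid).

δ = 42.49°, invalid

α = atan 0.3 = 16.70°;  2α = 33.40°
edge 1: e_1 = (+1.55, -0.25);  n_1 = (-0.1592, -0.9872)
edge 3: e_3 = (-1.44, +1.82);  n_3 = (+0.7842, +0.6205)
∠(n_1, n_3) = 137.51°
δ = |180° − 137.51°| = 42.49°
42.49° > 2α = 33.40°  →  invalid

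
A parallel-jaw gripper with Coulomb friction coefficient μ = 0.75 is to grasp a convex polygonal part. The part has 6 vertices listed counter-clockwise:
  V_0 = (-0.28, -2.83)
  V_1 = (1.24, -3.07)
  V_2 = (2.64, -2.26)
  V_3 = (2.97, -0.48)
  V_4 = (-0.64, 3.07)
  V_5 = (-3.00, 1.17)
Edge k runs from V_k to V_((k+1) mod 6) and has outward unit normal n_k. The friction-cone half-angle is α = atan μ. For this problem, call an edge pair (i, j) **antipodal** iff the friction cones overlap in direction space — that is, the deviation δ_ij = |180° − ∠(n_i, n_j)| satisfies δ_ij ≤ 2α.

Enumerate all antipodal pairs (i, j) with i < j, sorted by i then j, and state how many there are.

α = atan 0.75 = 36.87°;  2α = 73.74°
n_0 = (-0.1560, -0.9878)
n_1 = (+0.5008, -0.8656)
n_2 = (+0.9832, -0.1823)
n_3 = (+0.7012, +0.7130)
n_4 = (-0.6271, +0.7789)
n_5 = (-0.8269, -0.5623)
  (0,1): δ = 140.97°  ·
  (0,2): δ = 91.53°  ·
  (0,3): δ = 35.55°  ✓
  (0,4): δ = 47.81°  ✓
  (0,5): δ = 133.19°  ·
  (1,2): δ = 130.56°  ·
  (1,3): δ = 74.57°  ·
  (1,4): δ = 8.78°  ✓
  (1,5): δ = 94.16°  ·
  (2,3): δ = 124.02°  ·
  (2,4): δ = 40.66°  ✓
  (2,5): δ = 44.72°  ✓
  (3,4): δ = 96.64°  ·
  (3,5): δ = 11.26°  ✓
  (4,5): δ = 94.62°  ·
antipodal pairs: 6

count = 6; pairs: (0,3), (0,4), (1,4), (2,4), (2,5), (3,5)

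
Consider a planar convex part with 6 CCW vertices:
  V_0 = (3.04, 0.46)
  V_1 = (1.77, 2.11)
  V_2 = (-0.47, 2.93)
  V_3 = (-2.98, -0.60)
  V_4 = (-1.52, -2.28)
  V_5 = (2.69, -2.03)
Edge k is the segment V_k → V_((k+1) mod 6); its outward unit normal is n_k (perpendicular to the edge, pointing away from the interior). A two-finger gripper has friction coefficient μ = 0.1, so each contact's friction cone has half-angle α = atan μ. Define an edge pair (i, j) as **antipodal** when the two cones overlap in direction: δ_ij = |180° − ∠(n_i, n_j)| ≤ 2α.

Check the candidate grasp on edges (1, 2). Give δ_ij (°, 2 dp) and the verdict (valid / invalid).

α = atan 0.1 = 5.71°;  2α = 11.42°
edge 1: e_1 = (-2.24, +0.82);  n_1 = (+0.3438, +0.9391)
edge 2: e_2 = (-2.51, -3.53);  n_2 = (-0.8150, +0.5795)
∠(n_1, n_2) = 74.69°
δ = |180° − 74.69°| = 105.31°
105.31° > 2α = 11.42°  →  invalid

δ = 105.31°, invalid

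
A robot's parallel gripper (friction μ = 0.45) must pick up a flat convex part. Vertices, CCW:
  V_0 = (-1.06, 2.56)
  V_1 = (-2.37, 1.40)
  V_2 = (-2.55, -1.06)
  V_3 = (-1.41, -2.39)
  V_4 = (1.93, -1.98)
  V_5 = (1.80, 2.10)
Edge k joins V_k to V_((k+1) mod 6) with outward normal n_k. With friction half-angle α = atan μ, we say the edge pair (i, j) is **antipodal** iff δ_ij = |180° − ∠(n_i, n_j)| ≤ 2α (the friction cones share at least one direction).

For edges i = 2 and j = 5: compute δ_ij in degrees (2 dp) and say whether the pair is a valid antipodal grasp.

δ = 40.26°, valid

α = atan 0.45 = 24.23°;  2α = 48.46°
edge 2: e_2 = (+1.14, -1.33);  n_2 = (-0.7593, -0.6508)
edge 5: e_5 = (-2.86, +0.46);  n_5 = (+0.1588, +0.9873)
∠(n_2, n_5) = 139.74°
δ = |180° − 139.74°| = 40.26°
40.26° ≤ 2α = 48.46°  →  valid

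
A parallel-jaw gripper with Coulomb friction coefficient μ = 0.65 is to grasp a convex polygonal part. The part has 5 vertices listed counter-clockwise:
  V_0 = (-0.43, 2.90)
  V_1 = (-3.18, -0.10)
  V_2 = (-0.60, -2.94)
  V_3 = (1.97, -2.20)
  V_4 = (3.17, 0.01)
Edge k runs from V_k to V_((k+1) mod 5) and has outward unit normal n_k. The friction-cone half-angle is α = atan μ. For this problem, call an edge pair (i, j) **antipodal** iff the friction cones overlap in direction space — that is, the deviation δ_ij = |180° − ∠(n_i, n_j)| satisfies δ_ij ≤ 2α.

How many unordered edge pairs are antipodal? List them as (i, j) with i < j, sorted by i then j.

count = 4; pairs: (0,2), (0,3), (1,4), (2,4)

α = atan 0.65 = 33.02°;  2α = 66.05°
n_0 = (-0.7372, +0.6757)
n_1 = (-0.7402, -0.6724)
n_2 = (+0.2767, -0.9610)
n_3 = (+0.8788, -0.4772)
n_4 = (+0.6260, +0.7798)
  (0,1): δ = 95.24°  ·
  (0,2): δ = 31.43°  ✓
  (0,3): δ = 14.01°  ✓
  (0,4): δ = 93.75°  ·
  (1,2): δ = 116.19°  ·
  (1,3): δ = 70.75°  ·
  (1,4): δ = 8.99°  ✓
  (2,3): δ = 134.56°  ·
  (2,4): δ = 54.82°  ✓
  (3,4): δ = 100.26°  ·
antipodal pairs: 4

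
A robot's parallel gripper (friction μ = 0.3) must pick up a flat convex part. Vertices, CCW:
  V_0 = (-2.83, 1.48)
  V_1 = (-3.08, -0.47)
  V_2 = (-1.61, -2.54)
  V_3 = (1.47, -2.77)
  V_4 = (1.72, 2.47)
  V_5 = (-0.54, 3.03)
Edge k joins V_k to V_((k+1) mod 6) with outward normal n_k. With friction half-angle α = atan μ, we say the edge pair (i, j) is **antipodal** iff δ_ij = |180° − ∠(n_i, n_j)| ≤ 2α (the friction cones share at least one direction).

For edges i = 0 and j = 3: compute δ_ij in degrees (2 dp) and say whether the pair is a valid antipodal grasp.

δ = 4.57°, valid

α = atan 0.3 = 16.70°;  2α = 33.40°
edge 0: e_0 = (-0.25, -1.95);  n_0 = (-0.9919, +0.1272)
edge 3: e_3 = (+0.25, +5.24);  n_3 = (+0.9989, -0.0477)
∠(n_0, n_3) = 175.43°
δ = |180° − 175.43°| = 4.57°
4.57° ≤ 2α = 33.40°  →  valid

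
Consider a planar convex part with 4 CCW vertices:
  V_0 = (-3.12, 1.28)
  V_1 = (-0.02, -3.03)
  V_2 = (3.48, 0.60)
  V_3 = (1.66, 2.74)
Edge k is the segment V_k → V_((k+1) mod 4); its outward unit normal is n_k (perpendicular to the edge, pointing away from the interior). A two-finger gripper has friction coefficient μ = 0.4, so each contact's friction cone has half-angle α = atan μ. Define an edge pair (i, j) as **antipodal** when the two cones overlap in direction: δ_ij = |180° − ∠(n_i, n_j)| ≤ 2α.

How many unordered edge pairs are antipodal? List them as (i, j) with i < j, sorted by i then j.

count = 2; pairs: (0,2), (1,3)

α = atan 0.4 = 21.80°;  2α = 43.60°
n_0 = (-0.8118, -0.5839)
n_1 = (+0.7199, -0.6941)
n_2 = (+0.7618, +0.6479)
n_3 = (-0.2921, +0.9564)
  (0,1): δ = 79.68°  ·
  (0,2): δ = 4.65°  ✓
  (0,3): δ = 71.26°  ·
  (1,2): δ = 95.66°  ·
  (1,3): δ = 29.06°  ✓
  (2,3): δ = 113.40°  ·
antipodal pairs: 2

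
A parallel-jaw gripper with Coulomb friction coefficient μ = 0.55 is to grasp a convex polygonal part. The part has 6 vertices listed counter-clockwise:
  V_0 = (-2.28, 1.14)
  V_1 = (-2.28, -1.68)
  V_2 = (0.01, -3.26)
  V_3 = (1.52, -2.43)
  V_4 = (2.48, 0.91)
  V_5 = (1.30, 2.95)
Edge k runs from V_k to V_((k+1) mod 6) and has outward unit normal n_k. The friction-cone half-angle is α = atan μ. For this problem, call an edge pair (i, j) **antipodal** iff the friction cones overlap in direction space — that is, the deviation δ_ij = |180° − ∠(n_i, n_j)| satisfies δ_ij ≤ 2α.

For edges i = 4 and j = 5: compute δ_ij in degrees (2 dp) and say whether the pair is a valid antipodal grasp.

α = atan 0.55 = 28.81°;  2α = 57.62°
edge 4: e_4 = (-1.18, +2.04);  n_4 = (+0.8656, +0.5007)
edge 5: e_5 = (-3.58, -1.81);  n_5 = (-0.4512, +0.8924)
∠(n_4, n_5) = 86.77°
δ = |180° − 86.77°| = 93.23°
93.23° > 2α = 57.62°  →  invalid

δ = 93.23°, invalid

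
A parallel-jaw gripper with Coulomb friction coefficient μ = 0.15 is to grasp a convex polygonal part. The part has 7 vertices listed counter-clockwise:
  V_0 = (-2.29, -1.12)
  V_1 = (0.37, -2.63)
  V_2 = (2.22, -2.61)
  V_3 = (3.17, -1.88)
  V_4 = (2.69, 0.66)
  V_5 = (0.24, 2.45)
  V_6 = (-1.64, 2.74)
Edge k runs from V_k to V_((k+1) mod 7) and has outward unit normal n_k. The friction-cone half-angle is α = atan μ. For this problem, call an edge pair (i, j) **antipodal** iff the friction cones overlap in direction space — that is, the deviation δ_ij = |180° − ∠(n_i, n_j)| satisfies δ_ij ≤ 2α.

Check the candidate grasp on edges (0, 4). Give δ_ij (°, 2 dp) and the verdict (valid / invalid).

δ = 6.57°, valid

α = atan 0.15 = 8.53°;  2α = 17.06°
edge 0: e_0 = (+2.66, -1.51);  n_0 = (-0.4937, -0.8696)
edge 4: e_4 = (-2.45, +1.79);  n_4 = (+0.5899, +0.8075)
∠(n_0, n_4) = 173.43°
δ = |180° − 173.43°| = 6.57°
6.57° ≤ 2α = 17.06°  →  valid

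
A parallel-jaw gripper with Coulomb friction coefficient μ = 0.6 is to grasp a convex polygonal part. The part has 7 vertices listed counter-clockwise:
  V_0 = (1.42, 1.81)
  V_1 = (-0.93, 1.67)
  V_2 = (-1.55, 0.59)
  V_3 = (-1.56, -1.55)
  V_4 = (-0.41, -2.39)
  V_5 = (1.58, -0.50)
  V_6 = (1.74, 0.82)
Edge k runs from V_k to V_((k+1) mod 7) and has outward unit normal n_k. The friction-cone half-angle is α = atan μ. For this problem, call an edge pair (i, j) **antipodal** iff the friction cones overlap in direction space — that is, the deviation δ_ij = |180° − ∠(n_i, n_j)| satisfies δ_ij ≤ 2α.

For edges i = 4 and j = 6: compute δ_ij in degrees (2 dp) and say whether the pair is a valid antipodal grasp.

δ = 115.61°, invalid

α = atan 0.6 = 30.96°;  2α = 61.93°
edge 4: e_4 = (+1.99, +1.89);  n_4 = (+0.6887, -0.7251)
edge 6: e_6 = (-0.32, +0.99);  n_6 = (+0.9515, +0.3076)
∠(n_4, n_6) = 64.39°
δ = |180° − 64.39°| = 115.61°
115.61° > 2α = 61.93°  →  invalid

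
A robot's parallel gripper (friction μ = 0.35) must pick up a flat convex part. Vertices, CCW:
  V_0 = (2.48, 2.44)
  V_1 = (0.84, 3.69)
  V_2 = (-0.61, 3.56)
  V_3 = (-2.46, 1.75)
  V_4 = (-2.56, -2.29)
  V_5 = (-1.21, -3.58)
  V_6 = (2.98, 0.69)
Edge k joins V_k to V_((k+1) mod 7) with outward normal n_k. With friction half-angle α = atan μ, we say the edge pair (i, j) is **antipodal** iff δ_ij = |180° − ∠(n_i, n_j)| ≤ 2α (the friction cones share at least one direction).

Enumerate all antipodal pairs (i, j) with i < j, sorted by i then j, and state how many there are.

α = atan 0.35 = 19.29°;  2α = 38.58°
n_0 = (+0.6062, +0.7953)
n_1 = (-0.0893, +0.9960)
n_2 = (-0.6993, +0.7148)
n_3 = (-0.9997, +0.0247)
n_4 = (-0.6909, -0.7230)
n_5 = (+0.7138, -0.7004)
n_6 = (+0.9615, +0.2747)
  (0,1): δ = 137.56°  ·
  (0,2): δ = 98.31°  ·
  (0,3): δ = 54.10°  ·
  (0,4): δ = 6.38°  ✓
  (0,5): δ = 82.86°  ·
  (0,6): δ = 143.26°  ·
  (1,2): δ = 140.75°  ·
  (1,3): δ = 96.54°  ·
  (1,4): δ = 48.82°  ·
  (1,5): δ = 40.42°  ·
  (1,6): δ = 100.82°  ·
  (2,3): δ = 135.79°  ·
  (2,4): δ = 88.07°  ·
  (2,5): δ = 1.17°  ✓
  (2,6): δ = 61.57°  ·
  (3,4): δ = 132.28°  ·
  (3,5): δ = 43.04°  ·
  (3,6): δ = 17.36°  ✓
  (4,5): δ = 90.76°  ·
  (4,6): δ = 30.36°  ✓
  (5,6): δ = 119.60°  ·
antipodal pairs: 4

count = 4; pairs: (0,4), (2,5), (3,6), (4,6)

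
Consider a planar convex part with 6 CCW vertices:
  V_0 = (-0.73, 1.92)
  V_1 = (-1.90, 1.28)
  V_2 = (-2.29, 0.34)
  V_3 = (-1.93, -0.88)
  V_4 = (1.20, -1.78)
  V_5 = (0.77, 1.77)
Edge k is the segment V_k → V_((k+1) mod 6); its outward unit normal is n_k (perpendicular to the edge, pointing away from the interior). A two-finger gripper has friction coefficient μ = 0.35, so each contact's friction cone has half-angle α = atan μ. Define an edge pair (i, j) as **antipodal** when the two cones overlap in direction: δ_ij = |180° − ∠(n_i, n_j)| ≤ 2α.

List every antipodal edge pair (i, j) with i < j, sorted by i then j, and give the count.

count = 3; pairs: (1,4), (2,4), (3,5)

α = atan 0.35 = 19.29°;  2α = 38.58°
n_0 = (-0.4799, +0.8773)
n_1 = (-0.9237, +0.3832)
n_2 = (-0.9591, -0.2830)
n_3 = (-0.2763, -0.9611)
n_4 = (+0.9927, +0.1202)
n_5 = (+0.0995, +0.9950)
  (0,1): δ = 141.21°  ·
  (0,2): δ = 102.24°  ·
  (0,3): δ = 44.72°  ·
  (0,4): δ = 68.23°  ·
  (0,5): δ = 145.61°  ·
  (1,2): δ = 141.03°  ·
  (1,3): δ = 83.51°  ·
  (1,4): δ = 29.44°  ✓
  (1,5): δ = 106.82°  ·
  (2,3): δ = 122.48°  ·
  (2,4): δ = 9.53°  ✓
  (2,5): δ = 67.85°  ·
  (3,4): δ = 67.05°  ·
  (3,5): δ = 10.33°  ✓
  (4,5): δ = 102.62°  ·
antipodal pairs: 3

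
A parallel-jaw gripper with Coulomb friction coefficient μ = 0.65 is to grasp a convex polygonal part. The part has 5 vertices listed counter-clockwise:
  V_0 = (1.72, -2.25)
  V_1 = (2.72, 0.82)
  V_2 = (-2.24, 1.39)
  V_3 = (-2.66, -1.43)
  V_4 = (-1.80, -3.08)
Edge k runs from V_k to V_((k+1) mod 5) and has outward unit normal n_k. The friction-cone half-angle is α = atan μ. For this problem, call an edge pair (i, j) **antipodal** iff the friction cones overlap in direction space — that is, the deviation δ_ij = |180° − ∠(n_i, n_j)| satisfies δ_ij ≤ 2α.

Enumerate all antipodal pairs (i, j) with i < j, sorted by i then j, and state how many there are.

α = atan 0.65 = 33.02°;  2α = 66.05°
n_0 = (+0.9508, -0.3097)
n_1 = (+0.1142, +0.9935)
n_2 = (-0.9891, +0.1473)
n_3 = (-0.8868, -0.4622)
n_4 = (+0.2295, -0.9733)
  (0,1): δ = 78.51°  ·
  (0,2): δ = 9.57°  ✓
  (0,3): δ = 45.57°  ✓
  (0,4): δ = 121.31°  ·
  (1,2): δ = 91.92°  ·
  (1,3): δ = 55.92°  ✓
  (1,4): δ = 19.82°  ✓
  (2,3): δ = 144.00°  ·
  (2,4): δ = 68.26°  ·
  (3,4): δ = 104.26°  ·
antipodal pairs: 4

count = 4; pairs: (0,2), (0,3), (1,3), (1,4)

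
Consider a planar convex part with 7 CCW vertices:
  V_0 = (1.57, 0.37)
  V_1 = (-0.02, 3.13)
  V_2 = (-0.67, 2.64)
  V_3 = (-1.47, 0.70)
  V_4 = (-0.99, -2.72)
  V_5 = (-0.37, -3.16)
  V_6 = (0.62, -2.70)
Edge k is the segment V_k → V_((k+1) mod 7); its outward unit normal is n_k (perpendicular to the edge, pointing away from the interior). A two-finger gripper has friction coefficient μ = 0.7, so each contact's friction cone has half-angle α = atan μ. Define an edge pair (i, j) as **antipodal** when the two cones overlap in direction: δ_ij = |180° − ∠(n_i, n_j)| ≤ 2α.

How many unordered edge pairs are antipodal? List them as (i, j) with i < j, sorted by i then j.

count = 8; pairs: (0,2), (0,3), (0,4), (1,5), (1,6), (2,5), (2,6), (3,6)

α = atan 0.7 = 34.99°;  2α = 69.98°
n_0 = (+0.8665, +0.4992)
n_1 = (-0.6020, +0.7985)
n_2 = (-0.9245, +0.3812)
n_3 = (-0.9903, -0.1390)
n_4 = (-0.5787, -0.8155)
n_5 = (+0.4214, -0.9069)
n_6 = (+0.9553, -0.2956)
  (0,1): δ = 82.94°  ·
  (0,2): δ = 52.36°  ✓
  (0,3): δ = 21.96°  ✓
  (0,4): δ = 24.69°  ✓
  (0,5): δ = 84.98°  ·
  (0,6): δ = 132.86°  ·
  (1,2): δ = 149.42°  ·
  (1,3): δ = 119.02°  ·
  (1,4): δ = 72.37°  ·
  (1,5): δ = 12.09°  ✓
  (1,6): δ = 35.79°  ✓
  (2,3): δ = 149.60°  ·
  (2,4): δ = 102.95°  ·
  (2,5): δ = 42.67°  ✓
  (2,6): δ = 5.22°  ✓
  (3,4): δ = 133.35°  ·
  (3,5): δ = 73.07°  ·
  (3,6): δ = 25.18°  ✓
  (4,5): δ = 119.72°  ·
  (4,6): δ = 71.83°  ·
  (5,6): δ = 132.12°  ·
antipodal pairs: 8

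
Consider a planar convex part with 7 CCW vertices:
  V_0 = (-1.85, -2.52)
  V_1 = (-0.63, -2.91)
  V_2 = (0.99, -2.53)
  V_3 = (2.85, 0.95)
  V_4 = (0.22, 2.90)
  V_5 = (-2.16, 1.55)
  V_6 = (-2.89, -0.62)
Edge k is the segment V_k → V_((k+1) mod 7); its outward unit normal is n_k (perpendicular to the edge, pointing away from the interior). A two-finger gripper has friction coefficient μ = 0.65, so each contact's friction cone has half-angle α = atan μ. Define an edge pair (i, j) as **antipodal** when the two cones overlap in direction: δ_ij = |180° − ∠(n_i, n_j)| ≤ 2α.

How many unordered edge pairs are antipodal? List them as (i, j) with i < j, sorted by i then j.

count = 9; pairs: (0,3), (0,4), (1,3), (1,4), (1,5), (2,4), (2,5), (2,6), (3,6)

α = atan 0.65 = 33.02°;  2α = 66.05°
n_0 = (-0.3045, -0.9525)
n_1 = (+0.2284, -0.9736)
n_2 = (+0.8819, -0.4714)
n_3 = (+0.5956, +0.8033)
n_4 = (-0.4934, +0.8698)
n_5 = (-0.9478, +0.3188)
n_6 = (-0.8772, -0.4801)
  (0,1): δ = 149.07°  ·
  (0,2): δ = 100.40°  ·
  (0,3): δ = 18.83°  ✓
  (0,4): δ = 47.29°  ✓
  (0,5): δ = 89.13°  ·
  (0,6): δ = 136.42°  ·
  (1,2): δ = 131.32°  ·
  (1,3): δ = 49.76°  ✓
  (1,4): δ = 16.36°  ✓
  (1,5): δ = 58.21°  ✓
  (1,6): δ = 105.49°  ·
  (2,3): δ = 98.43°  ·
  (2,4): δ = 32.31°  ✓
  (2,5): δ = 9.53°  ✓
  (2,6): δ = 56.82°  ✓
  (3,4): δ = 113.88°  ·
  (3,5): δ = 72.04°  ·
  (3,6): δ = 24.75°  ✓
  (4,5): δ = 138.16°  ·
  (4,6): δ = 90.87°  ·
  (5,6): δ = 132.71°  ·
antipodal pairs: 9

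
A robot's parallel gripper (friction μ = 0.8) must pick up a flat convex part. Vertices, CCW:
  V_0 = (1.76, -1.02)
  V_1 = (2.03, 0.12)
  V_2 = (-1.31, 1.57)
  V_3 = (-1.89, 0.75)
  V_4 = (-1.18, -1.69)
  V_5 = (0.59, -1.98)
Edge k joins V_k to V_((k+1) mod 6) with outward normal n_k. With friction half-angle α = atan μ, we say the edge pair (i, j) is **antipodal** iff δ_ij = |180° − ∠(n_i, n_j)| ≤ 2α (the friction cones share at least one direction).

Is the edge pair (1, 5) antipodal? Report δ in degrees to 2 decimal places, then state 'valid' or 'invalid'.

δ = 62.84°, valid

α = atan 0.8 = 38.66°;  2α = 77.32°
edge 1: e_1 = (-3.34, +1.45);  n_1 = (+0.3982, +0.9173)
edge 5: e_5 = (+1.17, +0.96);  n_5 = (+0.6343, -0.7731)
∠(n_1, n_5) = 117.16°
δ = |180° − 117.16°| = 62.84°
62.84° ≤ 2α = 77.32°  →  valid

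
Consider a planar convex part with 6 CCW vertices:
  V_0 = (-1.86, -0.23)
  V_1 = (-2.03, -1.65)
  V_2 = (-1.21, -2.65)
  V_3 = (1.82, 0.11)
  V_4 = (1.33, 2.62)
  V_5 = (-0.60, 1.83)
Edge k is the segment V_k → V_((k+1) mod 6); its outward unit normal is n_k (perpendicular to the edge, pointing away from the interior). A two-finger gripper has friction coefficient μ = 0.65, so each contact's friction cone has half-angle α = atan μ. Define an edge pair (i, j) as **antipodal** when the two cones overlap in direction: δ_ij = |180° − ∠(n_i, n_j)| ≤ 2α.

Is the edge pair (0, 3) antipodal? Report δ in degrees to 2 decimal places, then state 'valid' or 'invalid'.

α = atan 0.65 = 33.02°;  2α = 66.05°
edge 0: e_0 = (-0.17, -1.42);  n_0 = (-0.9929, +0.1189)
edge 3: e_3 = (-0.49, +2.51);  n_3 = (+0.9815, +0.1916)
∠(n_0, n_3) = 162.13°
δ = |180° − 162.13°| = 17.87°
17.87° ≤ 2α = 66.05°  →  valid

δ = 17.87°, valid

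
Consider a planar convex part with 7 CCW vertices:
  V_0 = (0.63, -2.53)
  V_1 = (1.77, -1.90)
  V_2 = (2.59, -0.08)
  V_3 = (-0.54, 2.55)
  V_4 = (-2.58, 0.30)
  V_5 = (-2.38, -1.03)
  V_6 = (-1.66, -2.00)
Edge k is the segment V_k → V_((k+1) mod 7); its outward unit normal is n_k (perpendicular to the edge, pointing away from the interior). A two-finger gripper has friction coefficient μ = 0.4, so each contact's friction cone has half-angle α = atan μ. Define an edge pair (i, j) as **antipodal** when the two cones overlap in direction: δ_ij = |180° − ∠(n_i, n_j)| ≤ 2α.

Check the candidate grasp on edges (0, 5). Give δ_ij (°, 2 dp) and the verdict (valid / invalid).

δ = 97.66°, invalid

α = atan 0.4 = 21.80°;  2α = 43.60°
edge 0: e_0 = (+1.14, +0.63);  n_0 = (+0.4837, -0.8752)
edge 5: e_5 = (+0.72, -0.97);  n_5 = (-0.8030, -0.5960)
∠(n_0, n_5) = 82.34°
δ = |180° − 82.34°| = 97.66°
97.66° > 2α = 43.60°  →  invalid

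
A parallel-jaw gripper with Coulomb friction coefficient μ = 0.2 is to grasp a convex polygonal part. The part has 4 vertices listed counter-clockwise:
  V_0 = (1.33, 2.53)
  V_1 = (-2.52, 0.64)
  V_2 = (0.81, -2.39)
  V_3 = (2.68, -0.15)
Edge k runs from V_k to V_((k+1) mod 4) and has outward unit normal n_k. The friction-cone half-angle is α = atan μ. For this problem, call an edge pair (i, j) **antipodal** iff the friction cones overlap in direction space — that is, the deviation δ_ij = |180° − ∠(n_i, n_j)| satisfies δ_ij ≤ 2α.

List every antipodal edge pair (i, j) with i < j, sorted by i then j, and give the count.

α = atan 0.2 = 11.31°;  2α = 22.62°
n_0 = (-0.4407, +0.8977)
n_1 = (-0.6730, -0.7396)
n_2 = (+0.7677, -0.6409)
n_3 = (+0.8931, +0.4499)
  (0,1): δ = 68.45°  ·
  (0,2): δ = 24.00°  ·
  (0,3): δ = 90.59°  ·
  (1,2): δ = 87.56°  ·
  (1,3): δ = 20.96°  ✓
  (2,3): δ = 113.41°  ·
antipodal pairs: 1

count = 1; pairs: (1,3)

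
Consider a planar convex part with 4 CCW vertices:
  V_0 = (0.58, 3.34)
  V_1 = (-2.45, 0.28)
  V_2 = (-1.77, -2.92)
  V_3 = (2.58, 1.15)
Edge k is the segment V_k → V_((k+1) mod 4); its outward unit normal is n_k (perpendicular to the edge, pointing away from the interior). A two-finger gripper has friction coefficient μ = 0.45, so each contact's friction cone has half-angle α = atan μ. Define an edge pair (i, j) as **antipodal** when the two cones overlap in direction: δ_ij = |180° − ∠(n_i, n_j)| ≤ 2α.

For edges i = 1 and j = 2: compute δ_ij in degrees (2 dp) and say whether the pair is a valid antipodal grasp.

α = atan 0.45 = 24.23°;  2α = 48.46°
edge 1: e_1 = (+0.68, -3.20);  n_1 = (-0.9782, -0.2079)
edge 2: e_2 = (+4.35, +4.07);  n_2 = (+0.6832, -0.7302)
∠(n_1, n_2) = 121.10°
δ = |180° − 121.10°| = 58.90°
58.90° > 2α = 48.46°  →  invalid

δ = 58.90°, invalid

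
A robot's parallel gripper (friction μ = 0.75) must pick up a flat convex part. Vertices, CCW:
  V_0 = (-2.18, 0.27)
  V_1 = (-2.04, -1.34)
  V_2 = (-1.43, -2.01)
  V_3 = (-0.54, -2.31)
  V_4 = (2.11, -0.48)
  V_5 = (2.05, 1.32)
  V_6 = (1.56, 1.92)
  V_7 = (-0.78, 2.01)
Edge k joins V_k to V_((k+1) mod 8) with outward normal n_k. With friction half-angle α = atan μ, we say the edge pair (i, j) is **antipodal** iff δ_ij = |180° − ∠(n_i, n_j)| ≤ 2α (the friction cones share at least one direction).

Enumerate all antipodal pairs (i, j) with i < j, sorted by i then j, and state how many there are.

count = 13; pairs: (0,3), (0,4), (0,5), (1,4), (1,5), (1,6), (2,4), (2,5), (2,6), (2,7), (3,6), (3,7), (4,7)

α = atan 0.75 = 36.87°;  2α = 73.74°
n_0 = (-0.9962, -0.0866)
n_1 = (-0.7394, -0.6732)
n_2 = (-0.3194, -0.9476)
n_3 = (+0.5682, -0.8229)
n_4 = (+0.9994, +0.0333)
n_5 = (+0.7745, +0.6325)
n_6 = (+0.0384, +0.9993)
n_7 = (-0.7791, +0.6269)
  (0,1): δ = 142.65°  ·
  (0,2): δ = 113.60°  ·
  (0,3): δ = 60.34°  ✓
  (0,4): δ = 3.06°  ✓
  (0,5): δ = 34.27°  ✓
  (0,6): δ = 82.83°  ·
  (0,7): δ = 136.21°  ·
  (1,2): δ = 150.94°  ·
  (1,3): δ = 97.69°  ·
  (1,4): δ = 40.41°  ✓
  (1,5): δ = 3.08°  ✓
  (1,6): δ = 45.48°  ✓
  (1,7): δ = 98.86°  ·
  (2,3): δ = 126.74°  ·
  (2,4): δ = 69.46°  ✓
  (2,5): δ = 32.13°  ✓
  (2,6): δ = 16.43°  ✓
  (2,7): δ = 69.81°  ✓
  (3,4): δ = 122.72°  ·
  (3,5): δ = 85.39°  ·
  (3,6): δ = 36.83°  ✓
  (3,7): δ = 16.55°  ✓
  (4,5): δ = 142.67°  ·
  (4,6): δ = 94.11°  ·
  (4,7): δ = 40.73°  ✓
  (5,6): δ = 131.44°  ·
  (5,7): δ = 78.06°  ·
  (6,7): δ = 126.62°  ·
antipodal pairs: 13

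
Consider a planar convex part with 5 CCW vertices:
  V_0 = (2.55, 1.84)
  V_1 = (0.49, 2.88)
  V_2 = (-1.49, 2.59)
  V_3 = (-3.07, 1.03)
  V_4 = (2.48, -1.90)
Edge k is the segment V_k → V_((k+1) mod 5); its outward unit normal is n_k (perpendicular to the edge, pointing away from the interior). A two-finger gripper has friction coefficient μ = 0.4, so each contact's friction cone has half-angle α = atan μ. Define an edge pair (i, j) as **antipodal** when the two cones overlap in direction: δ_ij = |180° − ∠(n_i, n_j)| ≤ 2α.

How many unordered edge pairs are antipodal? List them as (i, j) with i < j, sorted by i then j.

count = 2; pairs: (0,3), (1,3)

α = atan 0.4 = 21.80°;  2α = 43.60°
n_0 = (+0.4507, +0.8927)
n_1 = (-0.1449, +0.9894)
n_2 = (-0.7026, +0.7116)
n_3 = (-0.4669, -0.8843)
n_4 = (+0.9998, -0.0187)
  (0,1): δ = 144.88°  ·
  (0,2): δ = 108.58°  ·
  (0,3): δ = 1.04°  ✓
  (0,4): δ = 115.71°  ·
  (1,2): δ = 143.70°  ·
  (1,3): δ = 36.16°  ✓
  (1,4): δ = 80.60°  ·
  (2,3): δ = 72.47°  ·
  (2,4): δ = 44.29°  ·
  (3,4): δ = 63.24°  ·
antipodal pairs: 2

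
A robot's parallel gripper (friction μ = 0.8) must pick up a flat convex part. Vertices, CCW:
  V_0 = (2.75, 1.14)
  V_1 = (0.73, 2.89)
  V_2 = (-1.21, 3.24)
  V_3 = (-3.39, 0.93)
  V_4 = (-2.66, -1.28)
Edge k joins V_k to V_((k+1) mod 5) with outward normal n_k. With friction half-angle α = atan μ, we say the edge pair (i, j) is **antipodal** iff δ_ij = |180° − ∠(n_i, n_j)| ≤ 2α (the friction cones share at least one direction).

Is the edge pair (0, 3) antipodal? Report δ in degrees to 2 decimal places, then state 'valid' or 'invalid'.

δ = 30.82°, valid

α = atan 0.8 = 38.66°;  2α = 77.32°
edge 0: e_0 = (-2.02, +1.75);  n_0 = (+0.6548, +0.7558)
edge 3: e_3 = (+0.73, -2.21);  n_3 = (-0.9495, -0.3136)
∠(n_0, n_3) = 149.18°
δ = |180° − 149.18°| = 30.82°
30.82° ≤ 2α = 77.32°  →  valid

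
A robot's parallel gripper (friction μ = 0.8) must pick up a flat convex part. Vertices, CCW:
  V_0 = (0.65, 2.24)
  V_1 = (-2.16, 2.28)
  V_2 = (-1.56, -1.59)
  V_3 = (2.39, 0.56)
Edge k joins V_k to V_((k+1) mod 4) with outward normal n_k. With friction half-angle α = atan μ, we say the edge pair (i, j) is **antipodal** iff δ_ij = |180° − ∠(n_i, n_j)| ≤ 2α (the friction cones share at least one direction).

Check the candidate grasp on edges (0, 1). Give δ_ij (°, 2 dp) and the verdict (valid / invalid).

α = atan 0.8 = 38.66°;  2α = 77.32°
edge 0: e_0 = (-2.81, +0.04);  n_0 = (+0.0142, +0.9999)
edge 1: e_1 = (+0.60, -3.87);  n_1 = (-0.9882, -0.1532)
∠(n_0, n_1) = 99.63°
δ = |180° − 99.63°| = 80.37°
80.37° > 2α = 77.32°  →  invalid

δ = 80.37°, invalid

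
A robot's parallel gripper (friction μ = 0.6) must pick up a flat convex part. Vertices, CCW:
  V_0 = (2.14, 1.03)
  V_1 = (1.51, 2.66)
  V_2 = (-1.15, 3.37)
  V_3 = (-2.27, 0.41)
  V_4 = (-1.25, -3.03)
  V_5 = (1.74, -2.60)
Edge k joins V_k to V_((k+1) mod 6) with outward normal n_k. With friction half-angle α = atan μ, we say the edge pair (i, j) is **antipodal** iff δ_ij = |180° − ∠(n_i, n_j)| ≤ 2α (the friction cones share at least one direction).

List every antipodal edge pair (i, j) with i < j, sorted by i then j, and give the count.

α = atan 0.6 = 30.96°;  2α = 61.93°
n_0 = (+0.9328, +0.3605)
n_1 = (+0.2579, +0.9662)
n_2 = (-0.9353, +0.3539)
n_3 = (-0.9587, -0.2843)
n_4 = (+0.1423, -0.9898)
n_5 = (+0.9940, -0.1095)
  (0,1): δ = 126.08°  ·
  (0,2): δ = 41.86°  ✓
  (0,3): δ = 4.62°  ✓
  (0,4): δ = 77.05°  ·
  (0,5): δ = 152.58°  ·
  (1,2): δ = 95.78°  ·
  (1,3): δ = 58.54°  ✓
  (1,4): δ = 23.13°  ✓
  (1,5): δ = 98.66°  ·
  (2,3): δ = 142.76°  ·
  (2,4): δ = 61.09°  ✓
  (2,5): δ = 14.44°  ✓
  (3,4): δ = 98.33°  ·
  (3,5): δ = 22.80°  ✓
  (4,5): δ = 104.47°  ·
antipodal pairs: 7

count = 7; pairs: (0,2), (0,3), (1,3), (1,4), (2,4), (2,5), (3,5)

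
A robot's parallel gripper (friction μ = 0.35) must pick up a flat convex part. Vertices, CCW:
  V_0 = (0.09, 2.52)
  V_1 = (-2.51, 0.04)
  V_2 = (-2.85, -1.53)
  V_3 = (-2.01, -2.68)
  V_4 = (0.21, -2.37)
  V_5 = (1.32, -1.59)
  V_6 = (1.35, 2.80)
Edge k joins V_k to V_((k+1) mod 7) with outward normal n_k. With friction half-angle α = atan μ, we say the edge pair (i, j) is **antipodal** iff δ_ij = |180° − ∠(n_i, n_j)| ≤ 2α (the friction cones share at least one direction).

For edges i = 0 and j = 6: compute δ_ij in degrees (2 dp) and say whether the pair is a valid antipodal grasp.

α = atan 0.35 = 19.29°;  2α = 38.58°
edge 0: e_0 = (-2.60, -2.48);  n_0 = (-0.6902, +0.7236)
edge 6: e_6 = (-1.26, -0.28);  n_6 = (-0.2169, +0.9762)
∠(n_0, n_6) = 31.12°
δ = |180° − 31.12°| = 148.88°
148.88° > 2α = 38.58°  →  invalid

δ = 148.88°, invalid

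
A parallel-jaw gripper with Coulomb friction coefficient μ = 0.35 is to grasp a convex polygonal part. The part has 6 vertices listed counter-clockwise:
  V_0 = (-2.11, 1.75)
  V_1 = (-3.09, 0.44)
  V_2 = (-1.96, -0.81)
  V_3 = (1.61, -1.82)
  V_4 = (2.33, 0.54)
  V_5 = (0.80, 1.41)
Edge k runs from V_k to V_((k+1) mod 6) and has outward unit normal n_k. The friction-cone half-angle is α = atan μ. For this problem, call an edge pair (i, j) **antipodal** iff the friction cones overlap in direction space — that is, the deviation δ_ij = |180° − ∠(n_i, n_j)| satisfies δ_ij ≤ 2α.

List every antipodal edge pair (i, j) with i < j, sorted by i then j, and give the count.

count = 4; pairs: (0,3), (1,4), (2,4), (2,5)

α = atan 0.35 = 19.29°;  2α = 38.58°
n_0 = (-0.8007, +0.5990)
n_1 = (-0.7418, -0.6706)
n_2 = (-0.2722, -0.9622)
n_3 = (+0.9565, -0.2918)
n_4 = (+0.4943, +0.8693)
n_5 = (+0.1160, +0.9932)
  (0,1): δ = 101.09°  ·
  (0,2): δ = 69.00°  ·
  (0,3): δ = 19.83°  ✓
  (0,4): δ = 97.18°  ·
  (0,5): δ = 120.14°  ·
  (1,2): δ = 147.91°  ·
  (1,3): δ = 59.08°  ·
  (1,4): δ = 18.26°  ✓
  (1,5): δ = 41.22°  ·
  (2,3): δ = 91.17°  ·
  (2,4): δ = 13.83°  ✓
  (2,5): δ = 9.13°  ✓
  (3,4): δ = 102.66°  ·
  (3,5): δ = 79.70°  ·
  (4,5): δ = 157.04°  ·
antipodal pairs: 4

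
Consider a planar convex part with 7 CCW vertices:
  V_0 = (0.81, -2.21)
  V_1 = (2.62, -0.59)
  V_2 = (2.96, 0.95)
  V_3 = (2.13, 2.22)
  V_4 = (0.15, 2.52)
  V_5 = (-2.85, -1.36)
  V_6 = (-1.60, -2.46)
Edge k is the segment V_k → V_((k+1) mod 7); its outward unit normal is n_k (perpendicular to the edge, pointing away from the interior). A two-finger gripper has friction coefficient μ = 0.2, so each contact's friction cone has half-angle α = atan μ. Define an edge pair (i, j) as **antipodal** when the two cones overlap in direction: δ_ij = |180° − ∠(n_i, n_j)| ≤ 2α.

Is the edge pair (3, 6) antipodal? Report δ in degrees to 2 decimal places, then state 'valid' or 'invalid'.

δ = 14.54°, valid

α = atan 0.2 = 11.31°;  2α = 22.62°
edge 3: e_3 = (-1.98, +0.30);  n_3 = (+0.1498, +0.9887)
edge 6: e_6 = (+2.41, +0.25);  n_6 = (+0.1032, -0.9947)
∠(n_3, n_6) = 165.46°
δ = |180° − 165.46°| = 14.54°
14.54° ≤ 2α = 22.62°  →  valid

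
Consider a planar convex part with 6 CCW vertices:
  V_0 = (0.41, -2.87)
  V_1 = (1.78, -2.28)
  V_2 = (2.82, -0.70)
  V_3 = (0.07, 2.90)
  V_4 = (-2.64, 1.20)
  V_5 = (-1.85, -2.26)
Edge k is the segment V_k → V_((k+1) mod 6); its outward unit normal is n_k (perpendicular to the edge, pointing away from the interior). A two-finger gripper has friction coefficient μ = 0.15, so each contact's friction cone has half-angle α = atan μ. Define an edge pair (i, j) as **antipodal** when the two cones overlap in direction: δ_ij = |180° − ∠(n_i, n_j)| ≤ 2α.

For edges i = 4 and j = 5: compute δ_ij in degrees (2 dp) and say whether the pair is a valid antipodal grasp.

α = atan 0.15 = 8.53°;  2α = 17.06°
edge 4: e_4 = (+0.79, -3.46);  n_4 = (-0.9749, -0.2226)
edge 5: e_5 = (+2.26, -0.61);  n_5 = (-0.2606, -0.9655)
∠(n_4, n_5) = 62.03°
δ = |180° − 62.03°| = 117.97°
117.97° > 2α = 17.06°  →  invalid

δ = 117.97°, invalid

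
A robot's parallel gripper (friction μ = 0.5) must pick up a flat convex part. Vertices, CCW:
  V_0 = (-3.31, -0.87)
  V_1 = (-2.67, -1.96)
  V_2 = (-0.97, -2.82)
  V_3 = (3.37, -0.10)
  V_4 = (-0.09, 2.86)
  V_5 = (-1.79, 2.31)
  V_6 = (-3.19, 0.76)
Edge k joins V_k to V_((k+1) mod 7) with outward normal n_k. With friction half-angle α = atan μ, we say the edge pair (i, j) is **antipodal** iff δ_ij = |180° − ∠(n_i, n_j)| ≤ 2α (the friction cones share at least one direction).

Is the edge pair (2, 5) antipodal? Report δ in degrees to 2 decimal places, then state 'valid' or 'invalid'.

α = atan 0.5 = 26.57°;  2α = 53.13°
edge 2: e_2 = (+4.34, +2.72);  n_2 = (+0.5311, -0.8473)
edge 5: e_5 = (-1.40, -1.55);  n_5 = (-0.7421, +0.6703)
∠(n_2, n_5) = 164.17°
δ = |180° − 164.17°| = 15.83°
15.83° ≤ 2α = 53.13°  →  valid

δ = 15.83°, valid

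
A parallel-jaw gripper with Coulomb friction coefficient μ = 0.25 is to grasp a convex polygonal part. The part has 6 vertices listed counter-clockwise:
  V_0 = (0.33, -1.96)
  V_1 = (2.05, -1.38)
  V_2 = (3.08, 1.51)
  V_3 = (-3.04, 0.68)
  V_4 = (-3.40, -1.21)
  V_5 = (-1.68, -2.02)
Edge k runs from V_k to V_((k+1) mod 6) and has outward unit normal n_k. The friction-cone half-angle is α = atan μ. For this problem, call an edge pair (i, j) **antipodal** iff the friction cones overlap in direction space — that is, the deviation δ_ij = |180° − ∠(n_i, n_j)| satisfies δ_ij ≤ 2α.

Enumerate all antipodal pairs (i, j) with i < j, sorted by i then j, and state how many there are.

count = 3; pairs: (0,2), (1,3), (2,5)

α = atan 0.25 = 14.04°;  2α = 28.07°
n_0 = (+0.3195, -0.9476)
n_1 = (+0.9420, -0.3357)
n_2 = (-0.1344, +0.9909)
n_3 = (-0.9823, +0.1871)
n_4 = (-0.4261, -0.9047)
n_5 = (+0.0298, -0.9996)
  (0,1): δ = 128.25°  ·
  (0,2): δ = 10.91°  ✓
  (0,3): δ = 60.58°  ·
  (0,4): δ = 136.15°  ·
  (0,5): δ = 163.08°  ·
  (1,2): δ = 62.66°  ·
  (1,3): δ = 8.83°  ✓
  (1,4): δ = 84.40°  ·
  (1,5): δ = 111.33°  ·
  (2,3): δ = 108.51°  ·
  (2,4): δ = 32.94°  ·
  (2,5): δ = 6.01°  ✓
  (3,4): δ = 104.43°  ·
  (3,5): δ = 77.51°  ·
  (4,5): δ = 153.07°  ·
antipodal pairs: 3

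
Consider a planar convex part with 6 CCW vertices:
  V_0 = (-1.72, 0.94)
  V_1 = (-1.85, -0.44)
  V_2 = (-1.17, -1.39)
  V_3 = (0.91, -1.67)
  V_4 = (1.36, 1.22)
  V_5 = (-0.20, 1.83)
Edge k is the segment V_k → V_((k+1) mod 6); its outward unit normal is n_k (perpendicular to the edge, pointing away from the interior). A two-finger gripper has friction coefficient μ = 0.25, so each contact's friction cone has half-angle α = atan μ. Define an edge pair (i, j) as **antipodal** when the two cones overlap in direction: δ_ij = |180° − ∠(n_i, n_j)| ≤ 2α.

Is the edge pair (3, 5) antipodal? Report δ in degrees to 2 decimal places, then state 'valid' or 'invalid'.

δ = 50.80°, invalid

α = atan 0.25 = 14.04°;  2α = 28.07°
edge 3: e_3 = (+0.45, +2.89);  n_3 = (+0.9881, -0.1539)
edge 5: e_5 = (-1.52, -0.89);  n_5 = (-0.5053, +0.8630)
∠(n_3, n_5) = 129.20°
δ = |180° − 129.20°| = 50.80°
50.80° > 2α = 28.07°  →  invalid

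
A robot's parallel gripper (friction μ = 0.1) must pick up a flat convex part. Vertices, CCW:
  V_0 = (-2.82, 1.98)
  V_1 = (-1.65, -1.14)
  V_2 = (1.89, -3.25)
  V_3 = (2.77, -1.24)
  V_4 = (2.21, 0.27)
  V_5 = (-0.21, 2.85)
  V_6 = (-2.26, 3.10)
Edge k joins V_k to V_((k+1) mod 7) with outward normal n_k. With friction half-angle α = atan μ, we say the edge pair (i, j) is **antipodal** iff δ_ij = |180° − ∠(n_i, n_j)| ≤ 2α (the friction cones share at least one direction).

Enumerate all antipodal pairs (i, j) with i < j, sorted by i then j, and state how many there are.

count = 2; pairs: (0,3), (2,6)

α = atan 0.1 = 5.71°;  2α = 11.42°
n_0 = (-0.9363, -0.3511)
n_1 = (-0.5120, -0.8590)
n_2 = (+0.9161, -0.4011)
n_3 = (+0.9376, +0.3477)
n_4 = (+0.7294, +0.6841)
n_5 = (+0.1211, +0.9926)
n_6 = (-0.8944, +0.4472)
  (0,1): δ = 141.35°  ·
  (0,2): δ = 44.20°  ·
  (0,3): δ = 0.21°  ✓
  (0,4): δ = 22.61°  ·
  (0,5): δ = 62.49°  ·
  (0,6): δ = 132.88°  ·
  (1,2): δ = 82.85°  ·
  (1,3): δ = 38.86°  ·
  (1,4): δ = 16.04°  ·
  (1,5): δ = 23.84°  ·
  (1,6): δ = 94.23°  ·
  (2,3): δ = 136.01°  ·
  (2,4): δ = 113.19°  ·
  (2,5): δ = 73.31°  ·
  (2,6): δ = 2.92°  ✓
  (3,4): δ = 157.18°  ·
  (3,5): δ = 117.30°  ·
  (3,6): δ = 46.91°  ·
  (4,5): δ = 140.12°  ·
  (4,6): δ = 69.73°  ·
  (5,6): δ = 109.61°  ·
antipodal pairs: 2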